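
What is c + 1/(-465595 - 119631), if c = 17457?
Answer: 10216290281/585226 ≈ 17457.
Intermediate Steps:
c + 1/(-465595 - 119631) = 17457 + 1/(-465595 - 119631) = 17457 + 1/(-585226) = 17457 - 1/585226 = 10216290281/585226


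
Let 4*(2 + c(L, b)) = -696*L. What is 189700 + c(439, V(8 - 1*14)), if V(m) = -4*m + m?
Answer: 113312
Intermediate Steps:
V(m) = -3*m
c(L, b) = -2 - 174*L (c(L, b) = -2 + (-696*L)/4 = -2 - 174*L)
189700 + c(439, V(8 - 1*14)) = 189700 + (-2 - 174*439) = 189700 + (-2 - 76386) = 189700 - 76388 = 113312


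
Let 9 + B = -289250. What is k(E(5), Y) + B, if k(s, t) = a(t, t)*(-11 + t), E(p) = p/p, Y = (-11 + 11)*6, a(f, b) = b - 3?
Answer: -289226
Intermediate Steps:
B = -289259 (B = -9 - 289250 = -289259)
a(f, b) = -3 + b
Y = 0 (Y = 0*6 = 0)
E(p) = 1
k(s, t) = (-11 + t)*(-3 + t) (k(s, t) = (-3 + t)*(-11 + t) = (-11 + t)*(-3 + t))
k(E(5), Y) + B = (-11 + 0)*(-3 + 0) - 289259 = -11*(-3) - 289259 = 33 - 289259 = -289226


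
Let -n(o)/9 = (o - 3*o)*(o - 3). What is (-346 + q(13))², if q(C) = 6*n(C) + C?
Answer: 187881849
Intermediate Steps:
n(o) = 18*o*(-3 + o) (n(o) = -9*(o - 3*o)*(o - 3) = -9*(-2*o)*(-3 + o) = -(-18)*o*(-3 + o) = 18*o*(-3 + o))
q(C) = C + 108*C*(-3 + C) (q(C) = 6*(18*C*(-3 + C)) + C = 108*C*(-3 + C) + C = C + 108*C*(-3 + C))
(-346 + q(13))² = (-346 + 13*(-323 + 108*13))² = (-346 + 13*(-323 + 1404))² = (-346 + 13*1081)² = (-346 + 14053)² = 13707² = 187881849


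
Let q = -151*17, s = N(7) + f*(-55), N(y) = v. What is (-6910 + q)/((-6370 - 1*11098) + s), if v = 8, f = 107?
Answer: 9477/23345 ≈ 0.40595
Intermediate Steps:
N(y) = 8
s = -5877 (s = 8 + 107*(-55) = 8 - 5885 = -5877)
q = -2567
(-6910 + q)/((-6370 - 1*11098) + s) = (-6910 - 2567)/((-6370 - 1*11098) - 5877) = -9477/((-6370 - 11098) - 5877) = -9477/(-17468 - 5877) = -9477/(-23345) = -9477*(-1/23345) = 9477/23345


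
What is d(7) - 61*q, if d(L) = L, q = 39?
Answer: -2372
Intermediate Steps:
d(7) - 61*q = 7 - 61*39 = 7 - 2379 = -2372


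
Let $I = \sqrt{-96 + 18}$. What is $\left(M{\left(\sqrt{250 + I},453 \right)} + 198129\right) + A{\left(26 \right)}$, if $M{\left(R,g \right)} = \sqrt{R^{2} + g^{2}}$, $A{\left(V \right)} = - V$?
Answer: $198103 + \sqrt{205459 + i \sqrt{78}} \approx 1.9856 \cdot 10^{5} + 0.0097421 i$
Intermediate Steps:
$I = i \sqrt{78}$ ($I = \sqrt{-78} = i \sqrt{78} \approx 8.8318 i$)
$\left(M{\left(\sqrt{250 + I},453 \right)} + 198129\right) + A{\left(26 \right)} = \left(\sqrt{\left(\sqrt{250 + i \sqrt{78}}\right)^{2} + 453^{2}} + 198129\right) - 26 = \left(\sqrt{\left(250 + i \sqrt{78}\right) + 205209} + 198129\right) - 26 = \left(\sqrt{205459 + i \sqrt{78}} + 198129\right) - 26 = \left(198129 + \sqrt{205459 + i \sqrt{78}}\right) - 26 = 198103 + \sqrt{205459 + i \sqrt{78}}$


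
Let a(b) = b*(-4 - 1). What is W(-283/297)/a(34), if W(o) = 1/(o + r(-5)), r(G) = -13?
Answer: 297/704480 ≈ 0.00042159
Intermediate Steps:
W(o) = 1/(-13 + o) (W(o) = 1/(o - 13) = 1/(-13 + o))
a(b) = -5*b (a(b) = b*(-5) = -5*b)
W(-283/297)/a(34) = 1/((-13 - 283/297)*((-5*34))) = 1/(-13 - 283*1/297*(-170)) = -1/170/(-13 - 283/297) = -1/170/(-4144/297) = -297/4144*(-1/170) = 297/704480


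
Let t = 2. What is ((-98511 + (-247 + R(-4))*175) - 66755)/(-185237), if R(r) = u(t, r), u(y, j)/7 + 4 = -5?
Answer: 219516/185237 ≈ 1.1851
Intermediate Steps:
u(y, j) = -63 (u(y, j) = -28 + 7*(-5) = -28 - 35 = -63)
R(r) = -63
((-98511 + (-247 + R(-4))*175) - 66755)/(-185237) = ((-98511 + (-247 - 63)*175) - 66755)/(-185237) = ((-98511 - 310*175) - 66755)*(-1/185237) = ((-98511 - 54250) - 66755)*(-1/185237) = (-152761 - 66755)*(-1/185237) = -219516*(-1/185237) = 219516/185237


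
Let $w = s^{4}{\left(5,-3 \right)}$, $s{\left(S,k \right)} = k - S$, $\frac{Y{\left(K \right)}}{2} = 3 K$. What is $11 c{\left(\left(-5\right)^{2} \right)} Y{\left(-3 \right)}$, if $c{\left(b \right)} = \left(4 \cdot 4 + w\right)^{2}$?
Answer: $-3347891712$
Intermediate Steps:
$Y{\left(K \right)} = 6 K$ ($Y{\left(K \right)} = 2 \cdot 3 K = 6 K$)
$w = 4096$ ($w = \left(-3 - 5\right)^{4} = \left(-8\right)^{4} = 4096$)
$c{\left(b \right)} = 16908544$ ($c{\left(b \right)} = \left(4 \cdot 4 + 4096\right)^{2} = \left(16 + 4096\right)^{2} = 4112^{2} = 16908544$)
$11 c{\left(\left(-5\right)^{2} \right)} Y{\left(-3 \right)} = 11 \cdot 16908544 \cdot 6 \left(-3\right) = 185993984 \left(-18\right) = -3347891712$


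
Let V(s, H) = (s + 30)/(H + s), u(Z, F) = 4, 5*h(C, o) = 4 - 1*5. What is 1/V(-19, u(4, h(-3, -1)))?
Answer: -15/11 ≈ -1.3636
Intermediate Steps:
h(C, o) = -1/5 (h(C, o) = (4 - 1*5)/5 = (4 - 5)/5 = (1/5)*(-1) = -1/5)
V(s, H) = (30 + s)/(H + s)
1/V(-19, u(4, h(-3, -1))) = 1/((30 - 19)/(4 - 19)) = 1/(11/(-15)) = 1/(-1/15*11) = 1/(-11/15) = -15/11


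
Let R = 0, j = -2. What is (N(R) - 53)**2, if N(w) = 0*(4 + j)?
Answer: 2809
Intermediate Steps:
N(w) = 0 (N(w) = 0*(4 - 2) = 0*2 = 0)
(N(R) - 53)**2 = (0 - 53)**2 = (-53)**2 = 2809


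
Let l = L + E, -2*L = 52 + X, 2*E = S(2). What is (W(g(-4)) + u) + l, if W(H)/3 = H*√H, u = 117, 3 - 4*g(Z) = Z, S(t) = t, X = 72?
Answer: 56 + 21*√7/8 ≈ 62.945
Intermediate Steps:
g(Z) = ¾ - Z/4
E = 1 (E = (½)*2 = 1)
L = -62 (L = -(52 + 72)/2 = -½*124 = -62)
W(H) = 3*H^(3/2) (W(H) = 3*(H*√H) = 3*H^(3/2))
l = -61 (l = -62 + 1 = -61)
(W(g(-4)) + u) + l = (3*(¾ - ¼*(-4))^(3/2) + 117) - 61 = (3*(¾ + 1)^(3/2) + 117) - 61 = (3*(7/4)^(3/2) + 117) - 61 = (3*(7*√7/8) + 117) - 61 = (21*√7/8 + 117) - 61 = (117 + 21*√7/8) - 61 = 56 + 21*√7/8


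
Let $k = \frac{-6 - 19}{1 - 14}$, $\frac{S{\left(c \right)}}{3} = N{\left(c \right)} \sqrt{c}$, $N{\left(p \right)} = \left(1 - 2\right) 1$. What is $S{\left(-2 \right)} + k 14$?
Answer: $\frac{350}{13} - 3 i \sqrt{2} \approx 26.923 - 4.2426 i$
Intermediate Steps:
$N{\left(p \right)} = -1$ ($N{\left(p \right)} = \left(-1\right) 1 = -1$)
$S{\left(c \right)} = - 3 \sqrt{c}$ ($S{\left(c \right)} = 3 \left(- \sqrt{c}\right) = - 3 \sqrt{c}$)
$k = \frac{25}{13}$ ($k = - \frac{25}{-13} = \left(-25\right) \left(- \frac{1}{13}\right) = \frac{25}{13} \approx 1.9231$)
$S{\left(-2 \right)} + k 14 = - 3 \sqrt{-2} + \frac{25}{13} \cdot 14 = - 3 i \sqrt{2} + \frac{350}{13} = \frac{350}{13} - 3 i \sqrt{2}$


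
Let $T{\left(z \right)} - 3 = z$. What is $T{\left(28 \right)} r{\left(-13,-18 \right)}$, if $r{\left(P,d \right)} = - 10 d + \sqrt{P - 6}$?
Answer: $5580 + 31 i \sqrt{19} \approx 5580.0 + 135.13 i$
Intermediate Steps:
$T{\left(z \right)} = 3 + z$
$r{\left(P,d \right)} = \sqrt{-6 + P} - 10 d$ ($r{\left(P,d \right)} = - 10 d + \sqrt{-6 + P} = \sqrt{-6 + P} - 10 d$)
$T{\left(28 \right)} r{\left(-13,-18 \right)} = \left(3 + 28\right) \left(\sqrt{-6 - 13} - -180\right) = 31 \left(\sqrt{-19} + 180\right) = 31 \left(i \sqrt{19} + 180\right) = 31 \left(180 + i \sqrt{19}\right) = 5580 + 31 i \sqrt{19}$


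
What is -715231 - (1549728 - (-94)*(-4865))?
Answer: -1807649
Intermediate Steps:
-715231 - (1549728 - (-94)*(-4865)) = -715231 - (1549728 - 1*457310) = -715231 - (1549728 - 457310) = -715231 - 1*1092418 = -715231 - 1092418 = -1807649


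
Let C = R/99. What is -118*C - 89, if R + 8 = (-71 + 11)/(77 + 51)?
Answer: -124987/1584 ≈ -78.906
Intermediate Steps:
R = -271/32 (R = -8 + (-71 + 11)/(77 + 51) = -8 - 60/128 = -8 - 60*1/128 = -8 - 15/32 = -271/32 ≈ -8.4688)
C = -271/3168 (C = -271/32/99 = -271/32*1/99 = -271/3168 ≈ -0.085543)
-118*C - 89 = -118*(-271/3168) - 89 = 15989/1584 - 89 = -124987/1584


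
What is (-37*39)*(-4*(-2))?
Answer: -11544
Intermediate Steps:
(-37*39)*(-4*(-2)) = -1443*8 = -11544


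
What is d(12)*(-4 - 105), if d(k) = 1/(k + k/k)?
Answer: -109/13 ≈ -8.3846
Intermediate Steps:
d(k) = 1/(1 + k) (d(k) = 1/(k + 1) = 1/(1 + k))
d(12)*(-4 - 105) = (-4 - 105)/(1 + 12) = -109/13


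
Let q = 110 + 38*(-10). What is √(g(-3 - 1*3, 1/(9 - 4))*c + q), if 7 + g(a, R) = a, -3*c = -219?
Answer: I*√1219 ≈ 34.914*I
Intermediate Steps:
c = 73 (c = -⅓*(-219) = 73)
g(a, R) = -7 + a
q = -270 (q = 110 - 380 = -270)
√(g(-3 - 1*3, 1/(9 - 4))*c + q) = √((-7 + (-3 - 1*3))*73 - 270) = √((-7 + (-3 - 3))*73 - 270) = √((-7 - 6)*73 - 270) = √(-13*73 - 270) = √(-949 - 270) = √(-1219) = I*√1219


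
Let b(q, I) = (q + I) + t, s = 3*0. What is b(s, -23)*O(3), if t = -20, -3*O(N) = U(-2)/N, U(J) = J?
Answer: -86/9 ≈ -9.5556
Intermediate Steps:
s = 0
O(N) = 2/(3*N) (O(N) = -(-2)/(3*N) = 2/(3*N))
b(q, I) = -20 + I + q (b(q, I) = (q + I) - 20 = (I + q) - 20 = -20 + I + q)
b(s, -23)*O(3) = (-20 - 23 + 0)*((2/3)/3) = -86/(3*3) = -43*2/9 = -86/9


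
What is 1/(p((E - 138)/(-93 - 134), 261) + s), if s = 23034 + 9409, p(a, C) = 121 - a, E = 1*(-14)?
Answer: 227/7391876 ≈ 3.0709e-5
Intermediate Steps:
E = -14
s = 32443
1/(p((E - 138)/(-93 - 134), 261) + s) = 1/((121 - (-14 - 138)/(-93 - 134)) + 32443) = 1/((121 - (-152)/(-227)) + 32443) = 1/((121 - (-152)*(-1)/227) + 32443) = 1/((121 - 1*152/227) + 32443) = 1/((121 - 152/227) + 32443) = 1/(27315/227 + 32443) = 1/(7391876/227) = 227/7391876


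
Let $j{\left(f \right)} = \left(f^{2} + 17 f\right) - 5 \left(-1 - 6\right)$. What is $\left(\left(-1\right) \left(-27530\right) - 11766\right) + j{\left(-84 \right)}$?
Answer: $21427$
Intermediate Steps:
$j{\left(f \right)} = 35 + f^{2} + 17 f$ ($j{\left(f \right)} = \left(f^{2} + 17 f\right) - -35 = \left(f^{2} + 17 f\right) + 35 = 35 + f^{2} + 17 f$)
$\left(\left(-1\right) \left(-27530\right) - 11766\right) + j{\left(-84 \right)} = \left(\left(-1\right) \left(-27530\right) - 11766\right) + \left(35 + \left(-84\right)^{2} + 17 \left(-84\right)\right) = \left(27530 - 11766\right) + \left(35 + 7056 - 1428\right) = 15764 + 5663 = 21427$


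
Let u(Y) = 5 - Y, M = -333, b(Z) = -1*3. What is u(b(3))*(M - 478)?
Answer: -6488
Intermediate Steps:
b(Z) = -3
u(b(3))*(M - 478) = (5 - 1*(-3))*(-333 - 478) = (5 + 3)*(-811) = 8*(-811) = -6488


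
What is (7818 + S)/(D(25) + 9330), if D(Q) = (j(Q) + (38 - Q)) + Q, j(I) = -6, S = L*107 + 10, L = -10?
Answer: 109/151 ≈ 0.72185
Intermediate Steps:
S = -1060 (S = -10*107 + 10 = -1070 + 10 = -1060)
D(Q) = 32 (D(Q) = (-6 + (38 - Q)) + Q = (32 - Q) + Q = 32)
(7818 + S)/(D(25) + 9330) = (7818 - 1060)/(32 + 9330) = 6758/9362 = 6758*(1/9362) = 109/151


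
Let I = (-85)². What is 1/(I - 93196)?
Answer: -1/85971 ≈ -1.1632e-5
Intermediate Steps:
I = 7225
1/(I - 93196) = 1/(7225 - 93196) = 1/(-85971) = -1/85971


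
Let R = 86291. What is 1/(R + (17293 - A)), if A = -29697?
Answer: 1/133281 ≈ 7.5029e-6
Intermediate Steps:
1/(R + (17293 - A)) = 1/(86291 + (17293 - 1*(-29697))) = 1/(86291 + (17293 + 29697)) = 1/(86291 + 46990) = 1/133281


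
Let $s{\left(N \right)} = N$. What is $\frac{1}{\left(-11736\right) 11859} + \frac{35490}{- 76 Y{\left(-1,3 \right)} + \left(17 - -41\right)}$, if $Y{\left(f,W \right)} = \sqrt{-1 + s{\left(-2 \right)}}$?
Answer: $\frac{10231613621621}{102851968536} + \frac{96330 i \sqrt{3}}{739} \approx 99.479 + 225.78 i$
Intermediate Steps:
$Y{\left(f,W \right)} = i \sqrt{3}$ ($Y{\left(f,W \right)} = \sqrt{-1 - 2} = \sqrt{-3} = i \sqrt{3}$)
$\frac{1}{\left(-11736\right) 11859} + \frac{35490}{- 76 Y{\left(-1,3 \right)} + \left(17 - -41\right)} = \frac{1}{\left(-11736\right) 11859} + \frac{35490}{- 76 i \sqrt{3} + \left(17 - -41\right)} = \left(- \frac{1}{11736}\right) \frac{1}{11859} + \frac{35490}{- 76 i \sqrt{3} + \left(17 + 41\right)} = - \frac{1}{139177224} + \frac{35490}{- 76 i \sqrt{3} + 58} = - \frac{1}{139177224} + \frac{35490}{58 - 76 i \sqrt{3}}$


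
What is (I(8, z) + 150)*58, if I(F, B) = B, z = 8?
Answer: 9164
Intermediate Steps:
(I(8, z) + 150)*58 = (8 + 150)*58 = 158*58 = 9164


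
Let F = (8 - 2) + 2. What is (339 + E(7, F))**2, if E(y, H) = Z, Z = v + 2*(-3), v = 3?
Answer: 112896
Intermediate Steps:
F = 8 (F = 6 + 2 = 8)
Z = -3 (Z = 3 + 2*(-3) = 3 - 6 = -3)
E(y, H) = -3
(339 + E(7, F))**2 = (339 - 3)**2 = 336**2 = 112896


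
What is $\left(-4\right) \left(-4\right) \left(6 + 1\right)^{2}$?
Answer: $784$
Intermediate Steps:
$\left(-4\right) \left(-4\right) \left(6 + 1\right)^{2} = 16 \cdot 7^{2} = 16 \cdot 49 = 784$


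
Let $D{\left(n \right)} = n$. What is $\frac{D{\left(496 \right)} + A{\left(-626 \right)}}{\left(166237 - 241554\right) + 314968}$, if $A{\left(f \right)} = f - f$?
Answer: $\frac{496}{239651} \approx 0.0020697$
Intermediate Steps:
$A{\left(f \right)} = 0$
$\frac{D{\left(496 \right)} + A{\left(-626 \right)}}{\left(166237 - 241554\right) + 314968} = \frac{496 + 0}{\left(166237 - 241554\right) + 314968} = \frac{496}{\left(166237 - 241554\right) + 314968} = \frac{496}{-75317 + 314968} = \frac{496}{239651}$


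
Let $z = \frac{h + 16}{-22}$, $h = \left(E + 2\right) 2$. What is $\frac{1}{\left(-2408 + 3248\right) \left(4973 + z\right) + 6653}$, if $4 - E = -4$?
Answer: $\frac{11}{46008583} \approx 2.3909 \cdot 10^{-7}$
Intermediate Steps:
$E = 8$ ($E = 4 - -4 = 4 + 4 = 8$)
$h = 20$ ($h = \left(8 + 2\right) 2 = 10 \cdot 2 = 20$)
$z = - \frac{18}{11}$ ($z = \frac{20 + 16}{-22} = \left(- \frac{1}{22}\right) 36 = - \frac{18}{11} \approx -1.6364$)
$\frac{1}{\left(-2408 + 3248\right) \left(4973 + z\right) + 6653} = \frac{1}{\left(-2408 + 3248\right) \left(4973 - \frac{18}{11}\right) + 6653} = \frac{1}{840 \cdot \frac{54685}{11} + 6653} = \frac{1}{\frac{45935400}{11} + 6653} = \frac{1}{\frac{46008583}{11}} = \frac{11}{46008583}$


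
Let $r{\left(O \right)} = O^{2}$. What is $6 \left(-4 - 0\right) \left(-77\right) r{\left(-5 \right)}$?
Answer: $46200$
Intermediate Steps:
$6 \left(-4 - 0\right) \left(-77\right) r{\left(-5 \right)} = 6 \left(-4 - 0\right) \left(-77\right) \left(-5\right)^{2} = 6 \left(-4 + 0\right) \left(-77\right) 25 = 6 \left(-4\right) \left(-77\right) 25 = \left(-24\right) \left(-77\right) 25 = 1848 \cdot 25 = 46200$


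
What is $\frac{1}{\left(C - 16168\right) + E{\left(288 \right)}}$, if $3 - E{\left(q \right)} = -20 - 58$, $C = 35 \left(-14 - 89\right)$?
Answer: $- \frac{1}{19692} \approx -5.0782 \cdot 10^{-5}$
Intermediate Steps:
$C = -3605$ ($C = 35 \left(-103\right) = -3605$)
$E{\left(q \right)} = 81$ ($E{\left(q \right)} = 3 - \left(-20 - 58\right) = 3 - -78 = 3 + 78 = 81$)
$\frac{1}{\left(C - 16168\right) + E{\left(288 \right)}} = \frac{1}{\left(-3605 - 16168\right) + 81} = \frac{1}{-19773 + 81} = \frac{1}{-19692} = - \frac{1}{19692}$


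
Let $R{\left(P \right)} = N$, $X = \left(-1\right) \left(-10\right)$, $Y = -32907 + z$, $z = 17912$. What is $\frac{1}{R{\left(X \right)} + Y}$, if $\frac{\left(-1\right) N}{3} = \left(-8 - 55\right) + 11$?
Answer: $- \frac{1}{14839} \approx -6.739 \cdot 10^{-5}$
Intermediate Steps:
$N = 156$ ($N = - 3 \left(\left(-8 - 55\right) + 11\right) = - 3 \left(-63 + 11\right) = \left(-3\right) \left(-52\right) = 156$)
$Y = -14995$ ($Y = -32907 + 17912 = -14995$)
$X = 10$
$R{\left(P \right)} = 156$
$\frac{1}{R{\left(X \right)} + Y} = \frac{1}{156 - 14995} = \frac{1}{-14839} = - \frac{1}{14839}$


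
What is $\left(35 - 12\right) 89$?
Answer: $2047$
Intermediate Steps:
$\left(35 - 12\right) 89 = 23 \cdot 89 = 2047$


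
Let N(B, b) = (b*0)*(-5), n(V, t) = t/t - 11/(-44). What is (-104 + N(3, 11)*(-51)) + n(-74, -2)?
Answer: -411/4 ≈ -102.75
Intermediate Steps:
n(V, t) = 5/4 (n(V, t) = 1 - 11*(-1/44) = 1 + ¼ = 5/4)
N(B, b) = 0 (N(B, b) = 0*(-5) = 0)
(-104 + N(3, 11)*(-51)) + n(-74, -2) = (-104 + 0*(-51)) + 5/4 = (-104 + 0) + 5/4 = -104 + 5/4 = -411/4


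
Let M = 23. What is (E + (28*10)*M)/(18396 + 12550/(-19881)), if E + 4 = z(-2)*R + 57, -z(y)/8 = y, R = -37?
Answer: 117317781/365718326 ≈ 0.32079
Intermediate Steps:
z(y) = -8*y
E = -539 (E = -4 + (-8*(-2)*(-37) + 57) = -4 + (16*(-37) + 57) = -4 + (-592 + 57) = -4 - 535 = -539)
(E + (28*10)*M)/(18396 + 12550/(-19881)) = (-539 + (28*10)*23)/(18396 + 12550/(-19881)) = (-539 + 280*23)/(18396 + 12550*(-1/19881)) = (-539 + 6440)/(18396 - 12550/19881) = 5901/(365718326/19881) = 5901*(19881/365718326) = 117317781/365718326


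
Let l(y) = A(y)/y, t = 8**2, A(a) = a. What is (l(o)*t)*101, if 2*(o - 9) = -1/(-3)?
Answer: 6464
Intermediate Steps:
t = 64
o = 55/6 (o = 9 + (-1/(-3))/2 = 9 + (-1*(-1/3))/2 = 9 + (1/2)*(1/3) = 9 + 1/6 = 55/6 ≈ 9.1667)
l(y) = 1 (l(y) = y/y = 1)
(l(o)*t)*101 = (1*64)*101 = 64*101 = 6464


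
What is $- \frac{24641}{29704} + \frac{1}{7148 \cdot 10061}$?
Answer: $- \frac{443020704061}{534048423928} \approx -0.82955$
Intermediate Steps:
$- \frac{24641}{29704} + \frac{1}{7148 \cdot 10061} = \left(-24641\right) \frac{1}{29704} + \frac{1}{7148} \cdot \frac{1}{10061} = - \frac{24641}{29704} + \frac{1}{71916028} = - \frac{443020704061}{534048423928}$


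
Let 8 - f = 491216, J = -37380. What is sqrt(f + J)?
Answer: 6*I*sqrt(14683) ≈ 727.04*I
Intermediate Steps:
f = -491208 (f = 8 - 1*491216 = 8 - 491216 = -491208)
sqrt(f + J) = sqrt(-491208 - 37380) = sqrt(-528588) = 6*I*sqrt(14683)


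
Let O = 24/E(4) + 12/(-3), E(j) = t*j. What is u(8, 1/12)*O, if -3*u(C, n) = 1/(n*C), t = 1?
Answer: -1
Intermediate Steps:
E(j) = j (E(j) = 1*j = j)
u(C, n) = -1/(3*C*n) (u(C, n) = -1/(C*n)/3 = -1/(3*C*n))
O = 2 (O = 24/4 + 12/(-3) = 24*(¼) + 12*(-⅓) = 6 - 4 = 2)
u(8, 1/12)*O = -⅓/(8*1/12)*2 = -⅓*⅛/1/12*2 = -⅓*⅛*12*2 = -½*2 = -1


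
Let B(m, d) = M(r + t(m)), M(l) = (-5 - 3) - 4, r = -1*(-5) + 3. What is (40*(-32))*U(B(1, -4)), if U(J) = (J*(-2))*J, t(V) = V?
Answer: 368640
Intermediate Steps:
r = 8 (r = 5 + 3 = 8)
M(l) = -12 (M(l) = -8 - 4 = -12)
B(m, d) = -12
U(J) = -2*J² (U(J) = (-2*J)*J = -2*J²)
(40*(-32))*U(B(1, -4)) = (40*(-32))*(-2*(-12)²) = -(-2560)*144 = -1280*(-288) = 368640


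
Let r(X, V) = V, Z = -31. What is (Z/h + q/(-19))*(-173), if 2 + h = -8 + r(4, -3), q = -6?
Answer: -115391/247 ≈ -467.17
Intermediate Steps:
h = -13 (h = -2 + (-8 - 3) = -2 - 11 = -13)
(Z/h + q/(-19))*(-173) = (-31/(-13) - 6/(-19))*(-173) = (-31*(-1/13) - 6*(-1/19))*(-173) = (31/13 + 6/19)*(-173) = (667/247)*(-173) = -115391/247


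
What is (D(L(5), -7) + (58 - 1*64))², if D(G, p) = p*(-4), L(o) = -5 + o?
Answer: 484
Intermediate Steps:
D(G, p) = -4*p
(D(L(5), -7) + (58 - 1*64))² = (-4*(-7) + (58 - 1*64))² = (28 + (58 - 64))² = (28 - 6)² = 22² = 484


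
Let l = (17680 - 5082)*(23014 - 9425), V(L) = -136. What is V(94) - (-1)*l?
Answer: 171194086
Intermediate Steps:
l = 171194222 (l = 12598*13589 = 171194222)
V(94) - (-1)*l = -136 - (-1)*171194222 = -136 - 1*(-171194222) = -136 + 171194222 = 171194086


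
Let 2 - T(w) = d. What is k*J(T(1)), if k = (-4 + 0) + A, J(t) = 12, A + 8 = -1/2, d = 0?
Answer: -150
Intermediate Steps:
A = -17/2 (A = -8 - 1/2 = -8 - 1*½ = -8 - ½ = -17/2 ≈ -8.5000)
T(w) = 2 (T(w) = 2 - 1*0 = 2 + 0 = 2)
k = -25/2 (k = (-4 + 0) - 17/2 = -4 - 17/2 = -25/2 ≈ -12.500)
k*J(T(1)) = -25/2*12 = -150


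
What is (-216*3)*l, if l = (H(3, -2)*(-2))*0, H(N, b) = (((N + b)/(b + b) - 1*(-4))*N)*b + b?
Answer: 0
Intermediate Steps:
H(N, b) = b + N*b*(4 + (N + b)/(2*b)) (H(N, b) = (((N + b)/((2*b)) + 4)*N)*b + b = (((N + b)*(1/(2*b)) + 4)*N)*b + b = (((N + b)/(2*b) + 4)*N)*b + b = ((4 + (N + b)/(2*b))*N)*b + b = (N*(4 + (N + b)/(2*b)))*b + b = N*b*(4 + (N + b)/(2*b)) + b = b + N*b*(4 + (N + b)/(2*b)))
l = 0 (l = ((-2 + (½)*3² + (9/2)*3*(-2))*(-2))*0 = ((-2 + (½)*9 - 27)*(-2))*0 = ((-2 + 9/2 - 27)*(-2))*0 = -49/2*(-2)*0 = 49*0 = 0)
(-216*3)*l = -216*3*0 = -648*0 = 0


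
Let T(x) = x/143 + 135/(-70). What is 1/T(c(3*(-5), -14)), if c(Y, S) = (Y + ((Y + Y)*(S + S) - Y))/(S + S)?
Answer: -2002/4281 ≈ -0.46765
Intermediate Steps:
c(Y, S) = 2*Y (c(Y, S) = (Y + ((2*Y)*(2*S) - Y))/((2*S)) = (Y + (4*S*Y - Y))*(1/(2*S)) = (Y + (-Y + 4*S*Y))*(1/(2*S)) = (4*S*Y)*(1/(2*S)) = 2*Y)
T(x) = -27/14 + x/143 (T(x) = x*(1/143) + 135*(-1/70) = x/143 - 27/14 = -27/14 + x/143)
1/T(c(3*(-5), -14)) = 1/(-27/14 + (2*(3*(-5)))/143) = 1/(-27/14 + (2*(-15))/143) = 1/(-27/14 + (1/143)*(-30)) = 1/(-27/14 - 30/143) = 1/(-4281/2002) = -2002/4281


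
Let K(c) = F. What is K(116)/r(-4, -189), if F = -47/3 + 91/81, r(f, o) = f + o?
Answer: 1178/15633 ≈ 0.075353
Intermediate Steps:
F = -1178/81 (F = -47*⅓ + 91*(1/81) = -47/3 + 91/81 = -1178/81 ≈ -14.543)
K(c) = -1178/81
K(116)/r(-4, -189) = -1178/(81*(-4 - 189)) = -1178/81/(-193) = -1178/81*(-1/193) = 1178/15633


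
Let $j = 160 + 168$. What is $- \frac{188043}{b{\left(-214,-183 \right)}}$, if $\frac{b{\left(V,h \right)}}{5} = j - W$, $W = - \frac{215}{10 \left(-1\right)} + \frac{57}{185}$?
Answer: $- \frac{13915182}{113291} \approx -122.83$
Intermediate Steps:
$j = 328$
$W = \frac{8069}{370}$ ($W = - \frac{215}{-10} + 57 \cdot \frac{1}{185} = \left(-215\right) \left(- \frac{1}{10}\right) + \frac{57}{185} = \frac{43}{2} + \frac{57}{185} = \frac{8069}{370} \approx 21.808$)
$b{\left(V,h \right)} = \frac{113291}{74}$ ($b{\left(V,h \right)} = 5 \left(328 - \frac{8069}{370}\right) = 5 \cdot \frac{113291}{370} = \frac{113291}{74}$)
$- \frac{188043}{b{\left(-214,-183 \right)}} = - \frac{188043}{\frac{113291}{74}} = \left(-188043\right) \frac{74}{113291} = - \frac{13915182}{113291}$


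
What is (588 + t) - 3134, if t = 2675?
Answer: 129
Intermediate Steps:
(588 + t) - 3134 = (588 + 2675) - 3134 = 3263 - 3134 = 129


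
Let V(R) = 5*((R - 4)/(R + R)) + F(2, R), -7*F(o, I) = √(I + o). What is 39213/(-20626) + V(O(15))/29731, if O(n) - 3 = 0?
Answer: -1748788337/919847409 - √5/208117 ≈ -1.9012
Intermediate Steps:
F(o, I) = -√(I + o)/7
O(n) = 3 (O(n) = 3 + 0 = 3)
V(R) = -√(2 + R)/7 + 5*(-4 + R)/(2*R) (V(R) = 5*((R - 4)/(R + R)) - √(R + 2)/7 = 5*((-4 + R)/((2*R))) - √(2 + R)/7 = 5*((-4 + R)*(1/(2*R))) - √(2 + R)/7 = 5*((-4 + R)/(2*R)) - √(2 + R)/7 = 5*(-4 + R)/(2*R) - √(2 + R)/7 = -√(2 + R)/7 + 5*(-4 + R)/(2*R))
39213/(-20626) + V(O(15))/29731 = 39213/(-20626) + (5/2 - 10/3 - √(2 + 3)/7)/29731 = 39213*(-1/20626) + (5/2 - 10*⅓ - √5/7)*(1/29731) = -39213/20626 + (5/2 - 10/3 - √5/7)*(1/29731) = -39213/20626 + (-⅚ - √5/7)*(1/29731) = -39213/20626 + (-5/178386 - √5/208117) = -1748788337/919847409 - √5/208117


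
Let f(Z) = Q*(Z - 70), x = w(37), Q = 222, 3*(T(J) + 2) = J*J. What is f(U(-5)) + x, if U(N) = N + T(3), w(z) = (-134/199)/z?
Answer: -120959498/7363 ≈ -16428.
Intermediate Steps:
T(J) = -2 + J²/3 (T(J) = -2 + (J*J)/3 = -2 + J²/3)
w(z) = -134/(199*z) (w(z) = (-134*1/199)/z = -134/(199*z))
U(N) = 1 + N (U(N) = N + (-2 + (⅓)*3²) = N + (-2 + (⅓)*9) = N + (-2 + 3) = N + 1 = 1 + N)
x = -134/7363 (x = -134/199/37 = -134/199*1/37 = -134/7363 ≈ -0.018199)
f(Z) = -15540 + 222*Z (f(Z) = 222*(Z - 70) = 222*(-70 + Z) = -15540 + 222*Z)
f(U(-5)) + x = (-15540 + 222*(1 - 5)) - 134/7363 = (-15540 + 222*(-4)) - 134/7363 = (-15540 - 888) - 134/7363 = -16428 - 134/7363 = -120959498/7363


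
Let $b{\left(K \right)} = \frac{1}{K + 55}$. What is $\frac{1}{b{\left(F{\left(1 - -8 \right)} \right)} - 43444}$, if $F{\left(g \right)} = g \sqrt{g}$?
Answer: $- \frac{82}{3562407} \approx -2.3018 \cdot 10^{-5}$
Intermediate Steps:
$F{\left(g \right)} = g^{\frac{3}{2}}$
$b{\left(K \right)} = \frac{1}{55 + K}$
$\frac{1}{b{\left(F{\left(1 - -8 \right)} \right)} - 43444} = \frac{1}{\frac{1}{55 + \left(1 - -8\right)^{\frac{3}{2}}} - 43444} = \frac{1}{\frac{1}{55 + \left(1 + 8\right)^{\frac{3}{2}}} - 43444} = \frac{1}{\frac{1}{55 + 9^{\frac{3}{2}}} - 43444} = \frac{1}{\frac{1}{55 + 27} - 43444} = \frac{1}{\frac{1}{82} - 43444} = \frac{1}{- \frac{3562407}{82}} = - \frac{82}{3562407}$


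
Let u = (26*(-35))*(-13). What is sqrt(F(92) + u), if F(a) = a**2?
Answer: sqrt(20294) ≈ 142.46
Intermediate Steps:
u = 11830 (u = -910*(-13) = 11830)
sqrt(F(92) + u) = sqrt(92**2 + 11830) = sqrt(8464 + 11830) = sqrt(20294)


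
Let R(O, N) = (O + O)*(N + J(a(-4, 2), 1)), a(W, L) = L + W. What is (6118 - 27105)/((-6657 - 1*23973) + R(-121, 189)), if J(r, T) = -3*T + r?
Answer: 20987/75158 ≈ 0.27924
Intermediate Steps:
J(r, T) = r - 3*T
R(O, N) = 2*O*(-5 + N) (R(O, N) = (O + O)*(N + ((2 - 4) - 3*1)) = (2*O)*(N + (-2 - 3)) = (2*O)*(N - 5) = (2*O)*(-5 + N) = 2*O*(-5 + N))
(6118 - 27105)/((-6657 - 1*23973) + R(-121, 189)) = (6118 - 27105)/((-6657 - 1*23973) + 2*(-121)*(-5 + 189)) = -20987/((-6657 - 23973) + 2*(-121)*184) = -20987/(-30630 - 44528) = -20987/(-75158) = -20987*(-1/75158) = 20987/75158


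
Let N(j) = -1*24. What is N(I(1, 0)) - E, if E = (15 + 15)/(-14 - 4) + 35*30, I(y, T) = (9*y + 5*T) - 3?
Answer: -3217/3 ≈ -1072.3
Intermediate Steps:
I(y, T) = -3 + 5*T + 9*y (I(y, T) = (5*T + 9*y) - 3 = -3 + 5*T + 9*y)
E = 3145/3 (E = 30/(-18) + 1050 = 30*(-1/18) + 1050 = -5/3 + 1050 = 3145/3 ≈ 1048.3)
N(j) = -24
N(I(1, 0)) - E = -24 - 1*3145/3 = -24 - 3145/3 = -3217/3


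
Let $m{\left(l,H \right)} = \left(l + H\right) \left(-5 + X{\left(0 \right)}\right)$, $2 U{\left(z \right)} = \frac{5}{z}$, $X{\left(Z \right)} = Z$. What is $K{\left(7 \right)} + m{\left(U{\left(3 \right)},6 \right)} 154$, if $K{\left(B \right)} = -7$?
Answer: $- \frac{15806}{3} \approx -5268.7$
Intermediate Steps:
$U{\left(z \right)} = \frac{5}{2 z}$ ($U{\left(z \right)} = \frac{5 \frac{1}{z}}{2} = \frac{5}{2 z}$)
$m{\left(l,H \right)} = - 5 H - 5 l$ ($m{\left(l,H \right)} = \left(l + H\right) \left(-5 + 0\right) = \left(H + l\right) \left(-5\right) = - 5 H - 5 l$)
$K{\left(7 \right)} + m{\left(U{\left(3 \right)},6 \right)} 154 = -7 + \left(\left(-5\right) 6 - 5 \frac{5}{2 \cdot 3}\right) 154 = -7 + \left(-30 - 5 \cdot \frac{5}{2} \cdot \frac{1}{3}\right) 154 = -7 + \left(-30 - \frac{25}{6}\right) 154 = -7 - \frac{15785}{3} = - \frac{15806}{3}$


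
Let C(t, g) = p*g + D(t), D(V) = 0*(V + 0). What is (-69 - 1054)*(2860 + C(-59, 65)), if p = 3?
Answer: -3430765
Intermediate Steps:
D(V) = 0 (D(V) = 0*V = 0)
C(t, g) = 3*g (C(t, g) = 3*g + 0 = 3*g)
(-69 - 1054)*(2860 + C(-59, 65)) = (-69 - 1054)*(2860 + 3*65) = -1123*(2860 + 195) = -1123*3055 = -3430765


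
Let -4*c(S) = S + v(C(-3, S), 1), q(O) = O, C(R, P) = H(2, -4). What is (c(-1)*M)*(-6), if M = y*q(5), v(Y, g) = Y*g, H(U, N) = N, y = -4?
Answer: 150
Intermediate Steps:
C(R, P) = -4
c(S) = 1 - S/4 (c(S) = -(S - 4*1)/4 = -(S - 4)/4 = -(-4 + S)/4 = 1 - S/4)
M = -20 (M = -4*5 = -20)
(c(-1)*M)*(-6) = ((1 - ¼*(-1))*(-20))*(-6) = ((1 + ¼)*(-20))*(-6) = ((5/4)*(-20))*(-6) = -25*(-6) = 150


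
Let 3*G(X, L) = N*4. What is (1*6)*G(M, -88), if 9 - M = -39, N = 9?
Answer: 72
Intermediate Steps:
M = 48 (M = 9 - 1*(-39) = 9 + 39 = 48)
G(X, L) = 12 (G(X, L) = (9*4)/3 = (⅓)*36 = 12)
(1*6)*G(M, -88) = (1*6)*12 = 6*12 = 72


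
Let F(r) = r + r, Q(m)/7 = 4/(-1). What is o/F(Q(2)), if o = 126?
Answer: -9/4 ≈ -2.2500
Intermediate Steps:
Q(m) = -28 (Q(m) = 7*(4/(-1)) = 7*(4*(-1)) = 7*(-4) = -28)
F(r) = 2*r
o/F(Q(2)) = 126/((2*(-28))) = 126/(-56) = 126*(-1/56) = -9/4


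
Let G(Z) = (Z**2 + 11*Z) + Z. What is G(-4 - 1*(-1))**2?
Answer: 729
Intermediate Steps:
G(Z) = Z**2 + 12*Z
G(-4 - 1*(-1))**2 = ((-4 - 1*(-1))*(12 + (-4 - 1*(-1))))**2 = ((-4 + 1)*(12 + (-4 + 1)))**2 = (-3*(12 - 3))**2 = (-3*9)**2 = (-27)**2 = 729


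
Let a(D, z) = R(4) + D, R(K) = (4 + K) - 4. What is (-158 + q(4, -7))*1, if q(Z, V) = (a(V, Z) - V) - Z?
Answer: -158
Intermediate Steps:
R(K) = K
a(D, z) = 4 + D
q(Z, V) = 4 - Z (q(Z, V) = ((4 + V) - V) - Z = 4 - Z)
(-158 + q(4, -7))*1 = (-158 + (4 - 1*4))*1 = (-158 + (4 - 4))*1 = (-158 + 0)*1 = -158*1 = -158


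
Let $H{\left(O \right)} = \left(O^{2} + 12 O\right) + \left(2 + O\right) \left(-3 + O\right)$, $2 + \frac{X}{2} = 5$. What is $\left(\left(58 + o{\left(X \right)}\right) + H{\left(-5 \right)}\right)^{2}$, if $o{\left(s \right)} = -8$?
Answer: $1521$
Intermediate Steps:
$X = 6$ ($X = -4 + 2 \cdot 5 = -4 + 10 = 6$)
$H{\left(O \right)} = O^{2} + 12 O + \left(-3 + O\right) \left(2 + O\right)$ ($H{\left(O \right)} = \left(O^{2} + 12 O\right) + \left(-3 + O\right) \left(2 + O\right) = O^{2} + 12 O + \left(-3 + O\right) \left(2 + O\right)$)
$\left(\left(58 + o{\left(X \right)}\right) + H{\left(-5 \right)}\right)^{2} = \left(\left(58 - 8\right) + \left(-6 + 2 \left(-5\right)^{2} + 11 \left(-5\right)\right)\right)^{2} = \left(50 - 11\right)^{2} = 39^{2} = 1521$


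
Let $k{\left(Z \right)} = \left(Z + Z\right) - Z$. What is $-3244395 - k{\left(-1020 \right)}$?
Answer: $-3243375$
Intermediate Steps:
$k{\left(Z \right)} = Z$ ($k{\left(Z \right)} = 2 Z - Z = Z$)
$-3244395 - k{\left(-1020 \right)} = -3244395 - -1020 = -3244395 + 1020 = -3243375$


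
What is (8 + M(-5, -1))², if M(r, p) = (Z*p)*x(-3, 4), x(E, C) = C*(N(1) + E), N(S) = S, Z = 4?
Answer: 1600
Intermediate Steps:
x(E, C) = C*(1 + E)
M(r, p) = -32*p (M(r, p) = (4*p)*(4*(1 - 3)) = (4*p)*(4*(-2)) = (4*p)*(-8) = -32*p)
(8 + M(-5, -1))² = (8 - 32*(-1))² = (8 + 32)² = 40² = 1600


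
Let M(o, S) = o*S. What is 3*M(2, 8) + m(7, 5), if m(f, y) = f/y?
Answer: 247/5 ≈ 49.400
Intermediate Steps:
M(o, S) = S*o
3*M(2, 8) + m(7, 5) = 3*(8*2) + 7/5 = 3*16 + 7*(1/5) = 48 + 7/5 = 247/5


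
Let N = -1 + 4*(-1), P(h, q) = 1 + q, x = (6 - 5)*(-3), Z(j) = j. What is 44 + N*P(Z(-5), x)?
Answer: 54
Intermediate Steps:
x = -3 (x = 1*(-3) = -3)
N = -5 (N = -1 - 4 = -5)
44 + N*P(Z(-5), x) = 44 - 5*(1 - 3) = 44 - 5*(-2) = 44 + 10 = 54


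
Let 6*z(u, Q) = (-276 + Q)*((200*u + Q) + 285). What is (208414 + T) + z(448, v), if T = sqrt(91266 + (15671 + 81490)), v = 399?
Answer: 2059236 + sqrt(188427) ≈ 2.0597e+6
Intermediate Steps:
z(u, Q) = (-276 + Q)*(285 + Q + 200*u)/6 (z(u, Q) = ((-276 + Q)*((200*u + Q) + 285))/6 = ((-276 + Q)*((Q + 200*u) + 285))/6 = ((-276 + Q)*(285 + Q + 200*u))/6 = (-276 + Q)*(285 + Q + 200*u)/6)
T = sqrt(188427) (T = sqrt(91266 + 97161) = sqrt(188427) ≈ 434.08)
(208414 + T) + z(448, v) = (208414 + sqrt(188427)) + (-13110 - 9200*448 + (1/6)*399**2 + (3/2)*399 + (100/3)*399*448) = (208414 + sqrt(188427)) + (-13110 - 4121600 + (1/6)*159201 + 1197/2 + 5958400) = (208414 + sqrt(188427)) + (-13110 - 4121600 + 53067/2 + 1197/2 + 5958400) = (208414 + sqrt(188427)) + 1850822 = 2059236 + sqrt(188427)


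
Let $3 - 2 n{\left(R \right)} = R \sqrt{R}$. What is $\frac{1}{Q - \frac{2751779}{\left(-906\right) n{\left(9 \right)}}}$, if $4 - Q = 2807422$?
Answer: $- \frac{10872}{30525000275} \approx -3.5617 \cdot 10^{-7}$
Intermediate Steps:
$n{\left(R \right)} = \frac{3}{2} - \frac{R^{\frac{3}{2}}}{2}$ ($n{\left(R \right)} = \frac{3}{2} - \frac{R \sqrt{R}}{2} = \frac{3}{2} - \frac{R^{\frac{3}{2}}}{2}$)
$Q = -2807418$ ($Q = 4 - 2807422 = -2807418$)
$\frac{1}{Q - \frac{2751779}{\left(-906\right) n{\left(9 \right)}}} = \frac{1}{-2807418 - \frac{2751779}{\left(-906\right) \left(\frac{3}{2} - \frac{9^{\frac{3}{2}}}{2}\right)}} = \frac{1}{-2807418 - \frac{2751779}{\left(-906\right) \left(\frac{3}{2} - \frac{27}{2}\right)}} = \frac{1}{-2807418 - \frac{2751779}{\left(-906\right) \left(-12\right)}} = \frac{1}{-2807418 - \frac{2751779}{10872}} = \frac{1}{- \frac{30525000275}{10872}} = - \frac{10872}{30525000275}$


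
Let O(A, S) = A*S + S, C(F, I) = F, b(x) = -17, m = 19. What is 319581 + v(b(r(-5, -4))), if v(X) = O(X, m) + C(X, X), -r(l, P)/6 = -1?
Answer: 319260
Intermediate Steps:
r(l, P) = 6 (r(l, P) = -6*(-1) = 6)
O(A, S) = S + A*S
v(X) = 19 + 20*X (v(X) = 19*(1 + X) + X = (19 + 19*X) + X = 19 + 20*X)
319581 + v(b(r(-5, -4))) = 319581 + (19 + 20*(-17)) = 319581 + (19 - 340) = 319581 - 321 = 319260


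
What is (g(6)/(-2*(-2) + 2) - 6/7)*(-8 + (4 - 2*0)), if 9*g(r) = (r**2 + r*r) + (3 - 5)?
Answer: -332/189 ≈ -1.7566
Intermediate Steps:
g(r) = -2/9 + 2*r**2/9 (g(r) = ((r**2 + r*r) + (3 - 5))/9 = ((r**2 + r**2) - 2)/9 = (2*r**2 - 2)/9 = (-2 + 2*r**2)/9 = -2/9 + 2*r**2/9)
(g(6)/(-2*(-2) + 2) - 6/7)*(-8 + (4 - 2*0)) = ((-2/9 + (2/9)*6**2)/(-2*(-2) + 2) - 6/7)*(-8 + (4 - 2*0)) = ((-2/9 + (2/9)*36)/(4 + 2) - 6*1/7)*(-8 + (4 + 0)) = ((-2/9 + 8)/6 - 6/7)*(-8 + 4) = ((70/9)*(1/6) - 6/7)*(-4) = (35/27 - 6/7)*(-4) = (83/189)*(-4) = -332/189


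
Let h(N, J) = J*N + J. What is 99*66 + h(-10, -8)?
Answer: 6606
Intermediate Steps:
h(N, J) = J + J*N
99*66 + h(-10, -8) = 99*66 - 8*(1 - 10) = 6534 - 8*(-9) = 6534 + 72 = 6606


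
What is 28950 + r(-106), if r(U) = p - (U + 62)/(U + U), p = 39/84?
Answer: 42962181/1484 ≈ 28950.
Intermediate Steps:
p = 13/28 (p = 39*(1/84) = 13/28 ≈ 0.46429)
r(U) = 13/28 - (62 + U)/(2*U) (r(U) = 13/28 - (U + 62)/(U + U) = 13/28 - (62 + U)/(2*U))
28950 + r(-106) = 28950 + (1/28)*(-868 - 1*(-106))/(-106) = 28950 + (1/28)*(-1/106)*(-868 + 106) = 28950 + (1/28)*(-1/106)*(-762) = 28950 + 381/1484 = 42962181/1484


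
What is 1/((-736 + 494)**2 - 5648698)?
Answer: -1/5590134 ≈ -1.7889e-7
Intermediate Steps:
1/((-736 + 494)**2 - 5648698) = 1/((-242)**2 - 5648698) = 1/(58564 - 5648698) = 1/(-5590134) = -1/5590134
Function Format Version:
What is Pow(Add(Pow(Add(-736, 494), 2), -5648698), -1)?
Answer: Rational(-1, 5590134) ≈ -1.7889e-7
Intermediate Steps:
Pow(Add(Pow(Add(-736, 494), 2), -5648698), -1) = Pow(Add(Pow(-242, 2), -5648698), -1) = Pow(Add(58564, -5648698), -1) = Pow(-5590134, -1) = Rational(-1, 5590134)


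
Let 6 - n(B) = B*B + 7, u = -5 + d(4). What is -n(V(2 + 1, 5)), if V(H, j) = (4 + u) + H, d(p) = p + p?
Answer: 101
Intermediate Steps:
d(p) = 2*p
u = 3 (u = -5 + 2*4 = -5 + 8 = 3)
V(H, j) = 7 + H (V(H, j) = (4 + 3) + H = 7 + H)
n(B) = -1 - B² (n(B) = 6 - (B*B + 7) = 6 - (B² + 7) = 6 - (7 + B²) = 6 + (-7 - B²) = -1 - B²)
-n(V(2 + 1, 5)) = -(-1 - (7 + (2 + 1))²) = -(-1 - (7 + 3)²) = -(-1 - 1*10²) = -(-1 - 1*100) = -(-1 - 100) = -1*(-101) = 101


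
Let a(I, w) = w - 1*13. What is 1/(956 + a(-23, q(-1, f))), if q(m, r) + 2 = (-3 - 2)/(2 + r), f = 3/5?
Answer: 13/12208 ≈ 0.0010649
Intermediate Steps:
f = 3/5 (f = 3*(1/5) = 3/5 ≈ 0.60000)
q(m, r) = -2 - 5/(2 + r) (q(m, r) = -2 + (-3 - 2)/(2 + r) = -2 - 5/(2 + r))
a(I, w) = -13 + w (a(I, w) = w - 13 = -13 + w)
1/(956 + a(-23, q(-1, f))) = 1/(956 + (-13 + (-9 - 2*3/5)/(2 + 3/5))) = 1/(956 + (-13 + (-9 - 6/5)/(13/5))) = 1/(956 + (-13 + (5/13)*(-51/5))) = 1/(956 + (-13 - 51/13)) = 1/(956 - 220/13) = 1/(12208/13) = 13/12208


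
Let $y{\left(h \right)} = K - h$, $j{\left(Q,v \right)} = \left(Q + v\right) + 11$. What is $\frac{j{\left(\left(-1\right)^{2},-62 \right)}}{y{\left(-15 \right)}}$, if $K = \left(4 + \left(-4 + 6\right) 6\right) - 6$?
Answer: $-2$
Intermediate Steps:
$j{\left(Q,v \right)} = 11 + Q + v$
$K = 10$ ($K = \left(4 + 2 \cdot 6\right) - 6 = \left(4 + 12\right) - 6 = 16 - 6 = 10$)
$y{\left(h \right)} = 10 - h$
$\frac{j{\left(\left(-1\right)^{2},-62 \right)}}{y{\left(-15 \right)}} = \frac{11 + \left(-1\right)^{2} - 62}{10 - -15} = \frac{11 + 1 - 62}{10 + 15} = - \frac{50}{25} = \left(-50\right) \frac{1}{25} = -2$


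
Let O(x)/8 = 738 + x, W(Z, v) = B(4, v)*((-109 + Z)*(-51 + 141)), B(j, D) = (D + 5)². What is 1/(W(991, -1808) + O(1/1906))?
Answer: 953/245920910780776 ≈ 3.8752e-12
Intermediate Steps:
B(j, D) = (5 + D)²
W(Z, v) = (5 + v)²*(-9810 + 90*Z) (W(Z, v) = (5 + v)²*((-109 + Z)*(-51 + 141)) = (5 + v)²*((-109 + Z)*90) = (5 + v)²*(-9810 + 90*Z))
O(x) = 5904 + 8*x (O(x) = 8*(738 + x) = 5904 + 8*x)
1/(W(991, -1808) + O(1/1906)) = 1/(90*(5 - 1808)²*(-109 + 991) + (5904 + 8/1906)) = 1/(90*(-1803)²*882 + (5904 + 8*(1/1906))) = 1/(90*3250809*882 + (5904 + 4/953)) = 1/(258049218420 + 5626516/953) = 1/(245920910780776/953) = 953/245920910780776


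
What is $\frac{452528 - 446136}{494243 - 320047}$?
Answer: $\frac{1598}{43549} \approx 0.036694$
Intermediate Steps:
$\frac{452528 - 446136}{494243 - 320047} = \frac{6392}{174196} = 6392 \cdot \frac{1}{174196} = \frac{1598}{43549}$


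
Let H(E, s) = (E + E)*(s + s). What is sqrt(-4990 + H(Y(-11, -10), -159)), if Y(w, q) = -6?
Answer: I*sqrt(1174) ≈ 34.264*I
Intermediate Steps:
H(E, s) = 4*E*s (H(E, s) = (2*E)*(2*s) = 4*E*s)
sqrt(-4990 + H(Y(-11, -10), -159)) = sqrt(-4990 + 4*(-6)*(-159)) = sqrt(-4990 + 3816) = sqrt(-1174) = I*sqrt(1174)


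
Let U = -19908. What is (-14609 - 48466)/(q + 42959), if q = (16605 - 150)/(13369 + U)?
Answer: -412447425/280892446 ≈ -1.4683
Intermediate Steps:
q = -16455/6539 (q = (16605 - 150)/(13369 - 19908) = 16455/(-6539) = 16455*(-1/6539) = -16455/6539 ≈ -2.5164)
(-14609 - 48466)/(q + 42959) = (-14609 - 48466)/(-16455/6539 + 42959) = -63075/280892446/6539 = -63075*6539/280892446 = -412447425/280892446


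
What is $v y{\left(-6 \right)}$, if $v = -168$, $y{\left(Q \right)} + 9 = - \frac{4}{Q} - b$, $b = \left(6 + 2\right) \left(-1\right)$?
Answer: $56$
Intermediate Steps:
$b = -8$ ($b = 8 \left(-1\right) = -8$)
$y{\left(Q \right)} = -1 - \frac{4}{Q}$ ($y{\left(Q \right)} = -9 - \left(-8 + \frac{4}{Q}\right) = -9 + \left(- \frac{4}{Q} + 8\right) = -9 + \left(8 - \frac{4}{Q}\right) = -1 - \frac{4}{Q}$)
$v y{\left(-6 \right)} = - 168 \frac{-4 - -6}{-6} = - 168 \left(- \frac{-4 + 6}{6}\right) = - 168 \left(\left(- \frac{1}{6}\right) 2\right) = \left(-168\right) \left(- \frac{1}{3}\right) = 56$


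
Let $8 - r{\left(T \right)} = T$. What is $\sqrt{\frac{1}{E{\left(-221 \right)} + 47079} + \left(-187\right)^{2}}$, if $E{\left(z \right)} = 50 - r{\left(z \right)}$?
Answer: $\frac{\sqrt{769181621369}}{4690} \approx 187.0$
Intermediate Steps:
$r{\left(T \right)} = 8 - T$
$E{\left(z \right)} = 42 + z$ ($E{\left(z \right)} = 50 - \left(8 - z\right) = 50 + \left(-8 + z\right) = 42 + z$)
$\sqrt{\frac{1}{E{\left(-221 \right)} + 47079} + \left(-187\right)^{2}} = \sqrt{\frac{1}{\left(42 - 221\right) + 47079} + \left(-187\right)^{2}} = \sqrt{\frac{1}{-179 + 47079} + 34969} = \sqrt{\frac{1}{46900} + 34969} = \sqrt{\frac{1640046101}{46900}} = \frac{\sqrt{769181621369}}{4690}$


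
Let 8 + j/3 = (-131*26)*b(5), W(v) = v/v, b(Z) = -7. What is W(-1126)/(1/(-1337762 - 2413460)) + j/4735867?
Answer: -17765288407972/4735867 ≈ -3.7512e+6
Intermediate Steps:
W(v) = 1
j = 71502 (j = -24 + 3*(-131*26*(-7)) = -24 + 3*(-3406*(-7)) = -24 + 3*23842 = -24 + 71526 = 71502)
W(-1126)/(1/(-1337762 - 2413460)) + j/4735867 = 1/1/(-1337762 - 2413460) + 71502/4735867 = 1/1/(-3751222) + 71502*(1/4735867) = 1/(-1/3751222) + 71502/4735867 = 1*(-3751222) + 71502/4735867 = -3751222 + 71502/4735867 = -17765288407972/4735867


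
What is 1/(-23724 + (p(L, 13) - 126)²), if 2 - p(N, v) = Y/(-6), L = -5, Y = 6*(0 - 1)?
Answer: -1/8099 ≈ -0.00012347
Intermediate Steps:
Y = -6 (Y = 6*(-1) = -6)
p(N, v) = 1 (p(N, v) = 2 - (-6)/(-6) = 2 - (-6)*(-1)/6 = 2 - 1*1 = 2 - 1 = 1)
1/(-23724 + (p(L, 13) - 126)²) = 1/(-23724 + (1 - 126)²) = 1/(-23724 + (-125)²) = 1/(-23724 + 15625) = 1/(-8099) = -1/8099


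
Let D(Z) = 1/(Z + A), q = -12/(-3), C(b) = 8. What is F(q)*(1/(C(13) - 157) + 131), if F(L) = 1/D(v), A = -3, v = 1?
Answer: -39036/149 ≈ -261.99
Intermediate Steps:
q = 4 (q = -12*(-⅓) = 4)
D(Z) = 1/(-3 + Z) (D(Z) = 1/(Z - 3) = 1/(-3 + Z))
F(L) = -2 (F(L) = 1/(1/(-3 + 1)) = 1/(1/(-2)) = 1/(-½) = -2)
F(q)*(1/(C(13) - 157) + 131) = -2*(1/(8 - 157) + 131) = -2*(1/(-149) + 131) = -2*(-1/149 + 131) = -2*19518/149 = -39036/149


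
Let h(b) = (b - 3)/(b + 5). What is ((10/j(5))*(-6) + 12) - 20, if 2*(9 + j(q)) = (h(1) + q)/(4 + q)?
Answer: -67/59 ≈ -1.1356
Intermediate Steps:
h(b) = (-3 + b)/(5 + b)
j(q) = -9 + (-⅓ + q)/(2*(4 + q)) (j(q) = -9 + (((-3 + 1)/(5 + 1) + q)/(4 + q))/2 = -9 + ((-2/6 + q)/(4 + q))/2 = -9 + (((⅙)*(-2) + q)/(4 + q))/2 = -9 + ((-⅓ + q)/(4 + q))/2 = -9 + (-⅓ + q)/(2*(4 + q)))
((10/j(5))*(-6) + 12) - 20 = ((10/(((-217 - 51*5)/(6*(4 + 5)))))*(-6) + 12) - 20 = ((10/(((⅙)*(-217 - 255)/9)))*(-6) + 12) - 20 = ((10/(((⅙)*(⅑)*(-472))))*(-6) + 12) - 20 = ((10/(-236/27))*(-6) + 12) - 20 = ((10*(-27/236))*(-6) + 12) - 20 = (-135/118*(-6) + 12) - 20 = (405/59 + 12) - 20 = 1113/59 - 20 = -67/59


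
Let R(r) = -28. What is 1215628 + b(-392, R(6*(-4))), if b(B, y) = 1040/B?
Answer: 59565642/49 ≈ 1.2156e+6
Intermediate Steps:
1215628 + b(-392, R(6*(-4))) = 1215628 + 1040/(-392) = 1215628 + 1040*(-1/392) = 1215628 - 130/49 = 59565642/49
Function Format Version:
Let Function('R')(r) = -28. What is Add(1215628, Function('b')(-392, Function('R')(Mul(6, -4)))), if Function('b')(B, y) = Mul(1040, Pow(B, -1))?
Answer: Rational(59565642, 49) ≈ 1.2156e+6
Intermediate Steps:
Add(1215628, Function('b')(-392, Function('R')(Mul(6, -4)))) = Add(1215628, Mul(1040, Pow(-392, -1))) = Add(1215628, Mul(1040, Rational(-1, 392))) = Add(1215628, Rational(-130, 49)) = Rational(59565642, 49)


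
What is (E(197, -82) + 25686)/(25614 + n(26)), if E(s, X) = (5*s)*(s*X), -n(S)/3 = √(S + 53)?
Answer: -45211567384/72897365 - 15886004*√79/218692095 ≈ -620.85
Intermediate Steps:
n(S) = -3*√(53 + S) (n(S) = -3*√(S + 53) = -3*√(53 + S))
E(s, X) = 5*X*s² (E(s, X) = (5*s)*(X*s) = 5*X*s²)
(E(197, -82) + 25686)/(25614 + n(26)) = (5*(-82)*197² + 25686)/(25614 - 3*√(53 + 26)) = (5*(-82)*38809 + 25686)/(25614 - 3*√79) = (-15911690 + 25686)/(25614 - 3*√79) = -15886004/(25614 - 3*√79)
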